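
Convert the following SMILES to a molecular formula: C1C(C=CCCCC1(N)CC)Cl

C10H18ClN

Heavy atoms from the SMILES: 10 C, 1 Cl, 1 N.
Implicit hydrogens by atom environment:
  5 × C: 2 H each → 10
  3 × C: 1 H each → 3
  1 × C: 3 H
  1 × C: no H
  1 × Cl: no H
  1 × N: 2 H
  Total hydrogens = 18.
Molecular formula: C10H18ClN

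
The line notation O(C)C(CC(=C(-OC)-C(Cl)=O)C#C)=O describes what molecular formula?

Heavy atoms from the SMILES: 9 C, 1 Cl, 4 O.
Implicit hydrogens by atom environment:
  5 × C: no H
  4 × O: no H
  2 × C: 3 H each → 6
  1 × C: 2 H
  1 × C: 1 H
  1 × Cl: no H
  Total hydrogens = 9.
Molecular formula: C9H9ClO4

C9H9ClO4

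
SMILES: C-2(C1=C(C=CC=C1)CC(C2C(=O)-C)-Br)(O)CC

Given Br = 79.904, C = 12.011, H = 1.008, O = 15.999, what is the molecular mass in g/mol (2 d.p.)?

Molecular formula: C14H17BrO2.
M = 1×79.904 + 14×12.011 + 17×1.008 + 2×15.999 = 297.19 g/mol.

297.19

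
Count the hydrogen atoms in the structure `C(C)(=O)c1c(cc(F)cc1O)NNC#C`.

Hydrogens are implicit in SMILES; fill each atom to its normal valence:
  4 × C (aromatic): no H
  2 × C (aromatic): 1 H each → 2
  2 × C: no H
  2 × N: 1 H each → 2
  1 × C: 3 H
  1 × C: 1 H
  1 × F: no H
  1 × O: 1 H
  1 × O: no H
  Total hydrogens = 9.

9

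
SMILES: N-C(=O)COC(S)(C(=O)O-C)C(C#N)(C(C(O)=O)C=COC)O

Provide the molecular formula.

Heavy atoms from the SMILES: 12 C, 2 N, 8 O, 1 S.
Implicit hydrogens by atom environment:
  6 × C: no H
  6 × O: no H
  3 × C: 1 H each → 3
  2 × C: 3 H each → 6
  2 × O: 1 H each → 2
  1 × C: 2 H
  1 × N: 2 H
  1 × N: no H
  1 × S: 1 H
  Total hydrogens = 16.
Molecular formula: C12H16N2O8S

C12H16N2O8S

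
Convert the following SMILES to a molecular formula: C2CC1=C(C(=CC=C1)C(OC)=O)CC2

Heavy atoms from the SMILES: 12 C, 2 O.
Implicit hydrogens by atom environment:
  4 × C: 2 H each → 8
  3 × C (aromatic): 1 H each → 3
  3 × C (aromatic): no H
  2 × O: no H
  1 × C: 3 H
  1 × C: no H
  Total hydrogens = 14.
Molecular formula: C12H14O2

C12H14O2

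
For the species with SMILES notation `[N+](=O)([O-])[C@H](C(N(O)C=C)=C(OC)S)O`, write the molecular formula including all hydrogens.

C6H10N2O5S

Heavy atoms from the SMILES: 6 C, 2 N, 5 O, 1 S.
Implicit hydrogens by atom environment:
  2 × C: 1 H each → 2
  2 × C: no H
  2 × O: 1 H each → 2
  2 × O: no H
  1 × C: 3 H
  1 × C: 2 H
  1 × N: no H
  1 × N (charge +1): no H
  1 × O (charge -1): no H
  1 × S: 1 H
  Total hydrogens = 10.
Molecular formula: C6H10N2O5S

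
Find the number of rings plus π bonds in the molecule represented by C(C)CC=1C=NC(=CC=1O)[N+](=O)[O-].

5

Molecular formula from the SMILES: C8H10N2O3.
DoU = (2C + 2 + N − H − X)/2 = (2·8 + 2 + 2 − 10 − 0)/2 = 10/2 = 5.
(Structurally: 1 ring(s) + 4 π bond(s) = 5.)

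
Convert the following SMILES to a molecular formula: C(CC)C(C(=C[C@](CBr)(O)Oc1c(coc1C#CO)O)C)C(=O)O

Heavy atoms from the SMILES: 1 Br, 16 C, 7 O.
Implicit hydrogens by atom environment:
  5 × C: no H
  4 × O: 1 H each → 4
  3 × C: 2 H each → 6
  3 × C (aromatic): no H
  2 × C: 3 H each → 6
  2 × C: 1 H each → 2
  2 × O: no H
  1 × Br: no H
  1 × C (aromatic): 1 H
  1 × O (aromatic): no H
  Total hydrogens = 19.
Molecular formula: C16H19BrO7

C16H19BrO7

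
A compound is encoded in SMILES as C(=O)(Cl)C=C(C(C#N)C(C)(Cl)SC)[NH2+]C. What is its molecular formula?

Heavy atoms from the SMILES: 9 C, 2 Cl, 2 N, 1 O, 1 S.
Implicit hydrogens by atom environment:
  4 × C: no H
  3 × C: 3 H each → 9
  2 × C: 1 H each → 2
  2 × Cl: no H
  1 × N (charge +1): 2 H
  1 × N: no H
  1 × O: no H
  1 × S: no H
  Total hydrogens = 13.
Net charge +1.
Molecular formula: C9H13Cl2N2OS+

C9H13Cl2N2OS+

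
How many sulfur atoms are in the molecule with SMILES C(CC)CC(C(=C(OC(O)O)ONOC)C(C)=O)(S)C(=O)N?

The symbol for sulfur appears 1 time in the SMILES.

1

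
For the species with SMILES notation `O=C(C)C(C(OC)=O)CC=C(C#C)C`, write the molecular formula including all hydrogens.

Heavy atoms from the SMILES: 11 C, 3 O.
Implicit hydrogens by atom environment:
  4 × C: no H
  3 × C: 3 H each → 9
  3 × C: 1 H each → 3
  3 × O: no H
  1 × C: 2 H
  Total hydrogens = 14.
Molecular formula: C11H14O3

C11H14O3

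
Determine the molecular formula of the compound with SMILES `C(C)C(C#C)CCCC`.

Heavy atoms from the SMILES: 9 C.
Implicit hydrogens by atom environment:
  4 × C: 2 H each → 8
  2 × C: 3 H each → 6
  2 × C: 1 H each → 2
  1 × C: no H
  Total hydrogens = 16.
Molecular formula: C9H16

C9H16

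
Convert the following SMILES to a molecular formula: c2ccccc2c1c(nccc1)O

C11H9NO

Heavy atoms from the SMILES: 11 C, 1 N, 1 O.
Implicit hydrogens by atom environment:
  8 × C (aromatic): 1 H each → 8
  3 × C (aromatic): no H
  1 × N (aromatic): no H
  1 × O: 1 H
  Total hydrogens = 9.
Molecular formula: C11H9NO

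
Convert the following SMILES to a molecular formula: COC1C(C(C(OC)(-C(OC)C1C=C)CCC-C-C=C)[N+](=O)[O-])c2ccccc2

C23H33NO5

Heavy atoms from the SMILES: 23 C, 1 N, 5 O.
Implicit hydrogens by atom environment:
  7 × C: 1 H each → 7
  6 × C: 2 H each → 12
  5 × C (aromatic): 1 H each → 5
  4 × O: no H
  3 × C: 3 H each → 9
  1 × C: no H
  1 × C (aromatic): no H
  1 × N (charge +1): no H
  1 × O (charge -1): no H
  Total hydrogens = 33.
Molecular formula: C23H33NO5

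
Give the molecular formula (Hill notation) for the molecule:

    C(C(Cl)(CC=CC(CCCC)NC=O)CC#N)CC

C15H25ClN2O

Heavy atoms from the SMILES: 15 C, 1 Cl, 2 N, 1 O.
Implicit hydrogens by atom environment:
  7 × C: 2 H each → 14
  4 × C: 1 H each → 4
  2 × C: 3 H each → 6
  2 × C: no H
  1 × Cl: no H
  1 × N: 1 H
  1 × N: no H
  1 × O: no H
  Total hydrogens = 25.
Molecular formula: C15H25ClN2O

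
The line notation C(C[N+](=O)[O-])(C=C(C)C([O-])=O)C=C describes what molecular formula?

Heavy atoms from the SMILES: 8 C, 1 N, 4 O.
Implicit hydrogens by atom environment:
  3 × C: 1 H each → 3
  2 × C: 2 H each → 4
  2 × C: no H
  2 × O: no H
  2 × O (charge -1): no H
  1 × C: 3 H
  1 × N (charge +1): no H
  Total hydrogens = 10.
Net charge -1.
Molecular formula: C8H10NO4-

C8H10NO4-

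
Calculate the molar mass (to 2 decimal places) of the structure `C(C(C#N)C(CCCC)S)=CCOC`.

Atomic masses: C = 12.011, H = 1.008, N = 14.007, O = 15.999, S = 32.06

213.34

Molecular formula: C11H19NOS.
M = 11×12.011 + 19×1.008 + 1×14.007 + 1×15.999 + 1×32.06 = 213.34 g/mol.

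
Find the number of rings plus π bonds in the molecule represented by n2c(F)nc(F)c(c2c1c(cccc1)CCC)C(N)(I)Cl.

Molecular formula from the SMILES: C14H13ClF2IN3.
DoU = (2C + 2 + N − H − X)/2 = (2·14 + 2 + 3 − 13 − 4)/2 = 16/2 = 8.
(Structurally: 2 ring(s) + 6 π bond(s) = 8.)

8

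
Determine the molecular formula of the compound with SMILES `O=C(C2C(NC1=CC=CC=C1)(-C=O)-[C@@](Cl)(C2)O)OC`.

Heavy atoms from the SMILES: 13 C, 1 Cl, 1 N, 4 O.
Implicit hydrogens by atom environment:
  5 × C (aromatic): 1 H each → 5
  3 × C: no H
  3 × O: no H
  2 × C: 1 H each → 2
  1 × C: 3 H
  1 × C: 2 H
  1 × C (aromatic): no H
  1 × Cl: no H
  1 × N: 1 H
  1 × O: 1 H
  Total hydrogens = 14.
Molecular formula: C13H14ClNO4

C13H14ClNO4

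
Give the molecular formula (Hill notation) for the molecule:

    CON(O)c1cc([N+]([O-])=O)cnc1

C6H7N3O4

Heavy atoms from the SMILES: 6 C, 3 N, 4 O.
Implicit hydrogens by atom environment:
  3 × C (aromatic): 1 H each → 3
  2 × C (aromatic): no H
  2 × O: no H
  1 × C: 3 H
  1 × N (aromatic): no H
  1 × N (charge +1): no H
  1 × N: no H
  1 × O: 1 H
  1 × O (charge -1): no H
  Total hydrogens = 7.
Molecular formula: C6H7N3O4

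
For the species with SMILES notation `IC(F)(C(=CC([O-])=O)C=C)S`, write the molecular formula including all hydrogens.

C6H5FIO2S-

Heavy atoms from the SMILES: 6 C, 1 F, 1 I, 2 O, 1 S.
Implicit hydrogens by atom environment:
  3 × C: no H
  2 × C: 1 H each → 2
  1 × C: 2 H
  1 × F: no H
  1 × I: no H
  1 × O: no H
  1 × O (charge -1): no H
  1 × S: 1 H
  Total hydrogens = 5.
Net charge -1.
Molecular formula: C6H5FIO2S-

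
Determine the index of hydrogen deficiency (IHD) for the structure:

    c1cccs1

Molecular formula from the SMILES: C4H4S.
DoU = (2C + 2 + N − H − X)/2 = (2·4 + 2 + 0 − 4 − 0)/2 = 6/2 = 3.
(Structurally: 1 ring(s) + 2 π bond(s) = 3.)

3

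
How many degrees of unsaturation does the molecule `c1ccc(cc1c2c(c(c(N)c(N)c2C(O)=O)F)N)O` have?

9

Molecular formula from the SMILES: C13H12FN3O3.
DoU = (2C + 2 + N − H − X)/2 = (2·13 + 2 + 3 − 12 − 1)/2 = 18/2 = 9.
(Structurally: 2 ring(s) + 7 π bond(s) = 9.)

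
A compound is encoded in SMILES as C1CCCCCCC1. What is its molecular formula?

Heavy atoms from the SMILES: 8 C.
Implicit hydrogens by atom environment:
  8 × C: 2 H each → 16
  Total hydrogens = 16.
Molecular formula: C8H16

C8H16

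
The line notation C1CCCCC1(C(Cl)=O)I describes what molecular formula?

Heavy atoms from the SMILES: 7 C, 1 Cl, 1 I, 1 O.
Implicit hydrogens by atom environment:
  5 × C: 2 H each → 10
  2 × C: no H
  1 × Cl: no H
  1 × I: no H
  1 × O: no H
  Total hydrogens = 10.
Molecular formula: C7H10ClIO

C7H10ClIO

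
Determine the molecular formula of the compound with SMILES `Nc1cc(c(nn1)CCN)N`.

C6H11N5

Heavy atoms from the SMILES: 6 C, 5 N.
Implicit hydrogens by atom environment:
  3 × C (aromatic): no H
  3 × N: 2 H each → 6
  2 × C: 2 H each → 4
  2 × N (aromatic): no H
  1 × C (aromatic): 1 H
  Total hydrogens = 11.
Molecular formula: C6H11N5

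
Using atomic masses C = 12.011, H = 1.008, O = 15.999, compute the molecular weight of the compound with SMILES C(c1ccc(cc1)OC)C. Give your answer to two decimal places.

136.19

Molecular formula: C9H12O.
M = 9×12.011 + 12×1.008 + 1×15.999 = 136.19 g/mol.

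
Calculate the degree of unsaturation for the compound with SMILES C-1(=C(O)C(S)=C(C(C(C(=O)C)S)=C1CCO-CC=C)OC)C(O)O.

Molecular formula from the SMILES: C16H22O6S2.
DoU = (2C + 2 + N − H − X)/2 = (2·16 + 2 + 0 − 22 − 0)/2 = 12/2 = 6.
(Structurally: 1 ring(s) + 5 π bond(s) = 6.)

6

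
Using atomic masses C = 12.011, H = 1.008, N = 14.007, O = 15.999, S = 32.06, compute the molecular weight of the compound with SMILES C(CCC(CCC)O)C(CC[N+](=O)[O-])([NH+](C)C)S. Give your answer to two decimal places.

Molecular formula: C12H27N2O3S+.
M = 12×12.011 + 27×1.008 + 2×14.007 + 3×15.999 + 1×32.06 = 279.42 g/mol.

279.42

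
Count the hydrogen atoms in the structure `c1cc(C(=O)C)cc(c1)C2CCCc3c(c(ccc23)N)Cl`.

18

Hydrogens are implicit in SMILES; fill each atom to its normal valence:
  6 × C (aromatic): 1 H each → 6
  6 × C (aromatic): no H
  3 × C: 2 H each → 6
  1 × C: 3 H
  1 × C: 1 H
  1 × C: no H
  1 × Cl: no H
  1 × N: 2 H
  1 × O: no H
  Total hydrogens = 18.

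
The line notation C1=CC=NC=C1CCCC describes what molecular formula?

C9H13N

Heavy atoms from the SMILES: 9 C, 1 N.
Implicit hydrogens by atom environment:
  4 × C (aromatic): 1 H each → 4
  3 × C: 2 H each → 6
  1 × C: 3 H
  1 × C (aromatic): no H
  1 × N (aromatic): no H
  Total hydrogens = 13.
Molecular formula: C9H13N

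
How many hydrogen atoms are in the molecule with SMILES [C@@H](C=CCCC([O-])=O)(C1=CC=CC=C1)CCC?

19

Hydrogens are implicit in SMILES; fill each atom to its normal valence:
  5 × C (aromatic): 1 H each → 5
  4 × C: 2 H each → 8
  3 × C: 1 H each → 3
  1 × C: 3 H
  1 × C: no H
  1 × C (aromatic): no H
  1 × O: no H
  1 × O (charge -1): no H
  Total hydrogens = 19.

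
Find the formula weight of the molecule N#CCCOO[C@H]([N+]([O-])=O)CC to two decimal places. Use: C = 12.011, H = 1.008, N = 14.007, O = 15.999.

Molecular formula: C6H10N2O4.
M = 6×12.011 + 10×1.008 + 2×14.007 + 4×15.999 = 174.16 g/mol.

174.16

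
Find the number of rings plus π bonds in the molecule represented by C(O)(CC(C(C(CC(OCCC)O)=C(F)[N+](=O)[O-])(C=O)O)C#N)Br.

Molecular formula from the SMILES: C13H18BrFN2O7.
DoU = (2C + 2 + N − H − X)/2 = (2·13 + 2 + 2 − 18 − 2)/2 = 10/2 = 5.
(Structurally: 0 ring(s) + 5 π bond(s) = 5.)

5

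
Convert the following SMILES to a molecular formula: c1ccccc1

C6H6

Heavy atoms from the SMILES: 6 C.
Implicit hydrogens by atom environment:
  6 × C (aromatic): 1 H each → 6
  Total hydrogens = 6.
Molecular formula: C6H6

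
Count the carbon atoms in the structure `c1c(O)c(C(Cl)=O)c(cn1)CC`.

8

The symbol for carbon appears 8 times in the SMILES. Lowercase c denotes aromatic carbon and counts toward C.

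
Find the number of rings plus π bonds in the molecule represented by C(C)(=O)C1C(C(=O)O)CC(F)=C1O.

Molecular formula from the SMILES: C8H9FO4.
DoU = (2C + 2 + N − H − X)/2 = (2·8 + 2 + 0 − 9 − 1)/2 = 8/2 = 4.
(Structurally: 1 ring(s) + 3 π bond(s) = 4.)

4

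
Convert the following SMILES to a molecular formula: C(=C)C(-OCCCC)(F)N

C7H14FNO

Heavy atoms from the SMILES: 7 C, 1 F, 1 N, 1 O.
Implicit hydrogens by atom environment:
  4 × C: 2 H each → 8
  1 × C: 3 H
  1 × C: 1 H
  1 × C: no H
  1 × F: no H
  1 × N: 2 H
  1 × O: no H
  Total hydrogens = 14.
Molecular formula: C7H14FNO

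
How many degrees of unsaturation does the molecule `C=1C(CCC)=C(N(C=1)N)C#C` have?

Molecular formula from the SMILES: C9H12N2.
DoU = (2C + 2 + N − H − X)/2 = (2·9 + 2 + 2 − 12 − 0)/2 = 10/2 = 5.
(Structurally: 1 ring(s) + 4 π bond(s) = 5.)

5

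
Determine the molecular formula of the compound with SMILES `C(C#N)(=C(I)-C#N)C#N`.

Heavy atoms from the SMILES: 5 C, 1 I, 3 N.
Implicit hydrogens by atom environment:
  5 × C: no H
  3 × N: no H
  1 × I: no H
  Total hydrogens = 0.
Molecular formula: C5IN3

C5IN3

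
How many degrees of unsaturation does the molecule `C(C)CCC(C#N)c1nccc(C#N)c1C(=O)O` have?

9

Molecular formula from the SMILES: C13H13N3O2.
DoU = (2C + 2 + N − H − X)/2 = (2·13 + 2 + 3 − 13 − 0)/2 = 18/2 = 9.
(Structurally: 1 ring(s) + 8 π bond(s) = 9.)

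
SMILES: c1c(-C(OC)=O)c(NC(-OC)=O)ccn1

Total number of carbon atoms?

9

The symbol for carbon appears 9 times in the SMILES. Lowercase c denotes aromatic carbon and counts toward C.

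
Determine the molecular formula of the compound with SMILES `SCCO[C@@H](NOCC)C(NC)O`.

Heavy atoms from the SMILES: 7 C, 2 N, 3 O, 1 S.
Implicit hydrogens by atom environment:
  3 × C: 2 H each → 6
  2 × C: 3 H each → 6
  2 × C: 1 H each → 2
  2 × N: 1 H each → 2
  2 × O: no H
  1 × O: 1 H
  1 × S: 1 H
  Total hydrogens = 18.
Molecular formula: C7H18N2O3S

C7H18N2O3S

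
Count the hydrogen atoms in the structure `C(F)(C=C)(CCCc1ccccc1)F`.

Hydrogens are implicit in SMILES; fill each atom to its normal valence:
  5 × C (aromatic): 1 H each → 5
  4 × C: 2 H each → 8
  2 × F: no H
  1 × C: 1 H
  1 × C: no H
  1 × C (aromatic): no H
  Total hydrogens = 14.

14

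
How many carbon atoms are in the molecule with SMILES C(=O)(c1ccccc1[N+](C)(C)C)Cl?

10

The symbol for carbon appears 10 times in the SMILES. Lowercase c denotes aromatic carbon and counts toward C.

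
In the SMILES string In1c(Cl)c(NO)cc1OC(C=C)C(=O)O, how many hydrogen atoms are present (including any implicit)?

Hydrogens are implicit in SMILES; fill each atom to its normal valence:
  3 × C (aromatic): no H
  2 × C: 1 H each → 2
  2 × O: 1 H each → 2
  2 × O: no H
  1 × C: 2 H
  1 × C (aromatic): 1 H
  1 × C: no H
  1 × Cl: no H
  1 × I: no H
  1 × N: 1 H
  1 × N (aromatic): no H
  Total hydrogens = 8.

8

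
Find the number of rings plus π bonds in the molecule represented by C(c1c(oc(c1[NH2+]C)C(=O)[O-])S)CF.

Molecular formula from the SMILES: C8H10FNO3S.
DoU = (2C + 2 + N − H − X)/2 = (2·8 + 2 + 1 − 10 − 1)/2 = 8/2 = 4.
(Structurally: 1 ring(s) + 3 π bond(s) = 4.)

4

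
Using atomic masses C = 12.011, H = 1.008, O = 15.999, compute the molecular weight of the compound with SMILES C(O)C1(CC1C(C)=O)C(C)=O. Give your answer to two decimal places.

Molecular formula: C8H12O3.
M = 8×12.011 + 12×1.008 + 3×15.999 = 156.18 g/mol.

156.18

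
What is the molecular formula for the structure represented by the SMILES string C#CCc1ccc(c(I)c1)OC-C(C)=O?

Heavy atoms from the SMILES: 12 C, 1 I, 2 O.
Implicit hydrogens by atom environment:
  3 × C (aromatic): 1 H each → 3
  3 × C (aromatic): no H
  2 × C: 2 H each → 4
  2 × C: no H
  2 × O: no H
  1 × C: 3 H
  1 × C: 1 H
  1 × I: no H
  Total hydrogens = 11.
Molecular formula: C12H11IO2

C12H11IO2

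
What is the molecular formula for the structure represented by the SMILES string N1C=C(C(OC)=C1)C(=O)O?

Heavy atoms from the SMILES: 6 C, 1 N, 3 O.
Implicit hydrogens by atom environment:
  2 × C (aromatic): 1 H each → 2
  2 × C (aromatic): no H
  2 × O: no H
  1 × C: 3 H
  1 × C: no H
  1 × N (aromatic): 1 H
  1 × O: 1 H
  Total hydrogens = 7.
Molecular formula: C6H7NO3

C6H7NO3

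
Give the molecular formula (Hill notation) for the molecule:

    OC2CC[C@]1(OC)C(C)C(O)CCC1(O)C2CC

C14H26O4

Heavy atoms from the SMILES: 14 C, 4 O.
Implicit hydrogens by atom environment:
  5 × C: 2 H each → 10
  4 × C: 1 H each → 4
  3 × C: 3 H each → 9
  3 × O: 1 H each → 3
  2 × C: no H
  1 × O: no H
  Total hydrogens = 26.
Molecular formula: C14H26O4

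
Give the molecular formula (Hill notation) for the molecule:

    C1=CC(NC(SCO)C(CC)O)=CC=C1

Heavy atoms from the SMILES: 11 C, 1 N, 2 O, 1 S.
Implicit hydrogens by atom environment:
  5 × C (aromatic): 1 H each → 5
  2 × C: 2 H each → 4
  2 × C: 1 H each → 2
  2 × O: 1 H each → 2
  1 × C: 3 H
  1 × C (aromatic): no H
  1 × N: 1 H
  1 × S: no H
  Total hydrogens = 17.
Molecular formula: C11H17NO2S

C11H17NO2S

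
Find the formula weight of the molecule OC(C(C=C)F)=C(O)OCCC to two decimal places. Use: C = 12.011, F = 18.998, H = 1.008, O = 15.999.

Molecular formula: C8H13FO3.
M = 8×12.011 + 1×18.998 + 13×1.008 + 3×15.999 = 176.19 g/mol.

176.19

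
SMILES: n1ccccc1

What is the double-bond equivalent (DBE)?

Molecular formula from the SMILES: C5H5N.
DoU = (2C + 2 + N − H − X)/2 = (2·5 + 2 + 1 − 5 − 0)/2 = 8/2 = 4.
(Structurally: 1 ring(s) + 3 π bond(s) = 4.)

4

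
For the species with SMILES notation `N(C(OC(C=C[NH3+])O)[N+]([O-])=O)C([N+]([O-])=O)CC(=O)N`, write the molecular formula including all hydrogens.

Heavy atoms from the SMILES: 7 C, 5 N, 7 O.
Implicit hydrogens by atom environment:
  5 × C: 1 H each → 5
  4 × O: no H
  2 × N (charge +1): no H
  2 × O (charge -1): no H
  1 × C: 2 H
  1 × C: no H
  1 × N (charge +1): 3 H
  1 × N: 2 H
  1 × N: 1 H
  1 × O: 1 H
  Total hydrogens = 14.
Net charge +1.
Molecular formula: C7H14N5O7+

C7H14N5O7+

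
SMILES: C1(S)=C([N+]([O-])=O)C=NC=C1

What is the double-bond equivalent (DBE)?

Molecular formula from the SMILES: C5H4N2O2S.
DoU = (2C + 2 + N − H − X)/2 = (2·5 + 2 + 2 − 4 − 0)/2 = 10/2 = 5.
(Structurally: 1 ring(s) + 4 π bond(s) = 5.)

5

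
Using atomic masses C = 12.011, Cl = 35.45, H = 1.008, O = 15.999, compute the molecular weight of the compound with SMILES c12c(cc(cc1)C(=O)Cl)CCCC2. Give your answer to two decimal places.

194.66

Molecular formula: C11H11ClO.
M = 11×12.011 + 1×35.45 + 11×1.008 + 1×15.999 = 194.66 g/mol.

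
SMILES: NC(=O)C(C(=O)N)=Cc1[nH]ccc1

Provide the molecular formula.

C8H9N3O2

Heavy atoms from the SMILES: 8 C, 3 N, 2 O.
Implicit hydrogens by atom environment:
  3 × C (aromatic): 1 H each → 3
  3 × C: no H
  2 × N: 2 H each → 4
  2 × O: no H
  1 × C: 1 H
  1 × C (aromatic): no H
  1 × N (aromatic): 1 H
  Total hydrogens = 9.
Molecular formula: C8H9N3O2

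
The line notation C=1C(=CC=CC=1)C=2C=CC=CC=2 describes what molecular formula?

Heavy atoms from the SMILES: 12 C.
Implicit hydrogens by atom environment:
  10 × C (aromatic): 1 H each → 10
  2 × C (aromatic): no H
  Total hydrogens = 10.
Molecular formula: C12H10

C12H10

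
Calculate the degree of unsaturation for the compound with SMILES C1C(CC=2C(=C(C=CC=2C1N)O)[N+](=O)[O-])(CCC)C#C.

8

Molecular formula from the SMILES: C15H18N2O3.
DoU = (2C + 2 + N − H − X)/2 = (2·15 + 2 + 2 − 18 − 0)/2 = 16/2 = 8.
(Structurally: 2 ring(s) + 6 π bond(s) = 8.)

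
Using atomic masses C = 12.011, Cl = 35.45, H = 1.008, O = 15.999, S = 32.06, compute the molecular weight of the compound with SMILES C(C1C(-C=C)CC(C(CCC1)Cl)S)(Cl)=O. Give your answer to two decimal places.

267.21

Molecular formula: C11H16Cl2OS.
M = 11×12.011 + 2×35.45 + 16×1.008 + 1×15.999 + 1×32.06 = 267.21 g/mol.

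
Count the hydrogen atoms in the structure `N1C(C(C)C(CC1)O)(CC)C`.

19

Hydrogens are implicit in SMILES; fill each atom to its normal valence:
  3 × C: 3 H each → 9
  3 × C: 2 H each → 6
  2 × C: 1 H each → 2
  1 × C: no H
  1 × N: 1 H
  1 × O: 1 H
  Total hydrogens = 19.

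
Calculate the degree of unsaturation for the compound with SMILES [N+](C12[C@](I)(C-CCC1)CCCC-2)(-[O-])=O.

3

Molecular formula from the SMILES: C10H16INO2.
DoU = (2C + 2 + N − H − X)/2 = (2·10 + 2 + 1 − 16 − 1)/2 = 6/2 = 3.
(Structurally: 2 ring(s) + 1 π bond(s) = 3.)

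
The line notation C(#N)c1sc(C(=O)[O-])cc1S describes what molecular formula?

C6H2NO2S2-

Heavy atoms from the SMILES: 6 C, 1 N, 2 O, 2 S.
Implicit hydrogens by atom environment:
  3 × C (aromatic): no H
  2 × C: no H
  1 × C (aromatic): 1 H
  1 × N: no H
  1 × O: no H
  1 × O (charge -1): no H
  1 × S: 1 H
  1 × S (aromatic): no H
  Total hydrogens = 2.
Net charge -1.
Molecular formula: C6H2NO2S2-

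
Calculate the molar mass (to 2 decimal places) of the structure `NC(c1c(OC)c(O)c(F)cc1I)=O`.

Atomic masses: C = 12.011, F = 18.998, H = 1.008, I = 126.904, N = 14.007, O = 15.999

311.05

Molecular formula: C8H7FINO3.
M = 8×12.011 + 1×18.998 + 7×1.008 + 1×126.904 + 1×14.007 + 3×15.999 = 311.05 g/mol.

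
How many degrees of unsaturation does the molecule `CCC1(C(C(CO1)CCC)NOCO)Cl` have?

Molecular formula from the SMILES: C10H20ClNO3.
DoU = (2C + 2 + N − H − X)/2 = (2·10 + 2 + 1 − 20 − 1)/2 = 2/2 = 1.
(Structurally: 1 ring(s) + 0 π bond(s) = 1.)

1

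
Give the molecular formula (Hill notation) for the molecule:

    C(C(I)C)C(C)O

C5H11IO

Heavy atoms from the SMILES: 5 C, 1 I, 1 O.
Implicit hydrogens by atom environment:
  2 × C: 3 H each → 6
  2 × C: 1 H each → 2
  1 × C: 2 H
  1 × I: no H
  1 × O: 1 H
  Total hydrogens = 11.
Molecular formula: C5H11IO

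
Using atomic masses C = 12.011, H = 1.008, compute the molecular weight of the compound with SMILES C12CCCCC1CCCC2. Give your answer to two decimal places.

138.25

Molecular formula: C10H18.
M = 10×12.011 + 18×1.008 = 138.25 g/mol.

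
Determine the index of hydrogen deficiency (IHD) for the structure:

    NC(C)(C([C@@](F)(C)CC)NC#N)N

2

Molecular formula from the SMILES: C8H17FN4.
DoU = (2C + 2 + N − H − X)/2 = (2·8 + 2 + 4 − 17 − 1)/2 = 4/2 = 2.
(Structurally: 0 ring(s) + 2 π bond(s) = 2.)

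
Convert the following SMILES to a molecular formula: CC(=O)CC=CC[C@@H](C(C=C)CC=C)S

C13H20OS

Heavy atoms from the SMILES: 13 C, 1 O, 1 S.
Implicit hydrogens by atom environment:
  6 × C: 1 H each → 6
  5 × C: 2 H each → 10
  1 × C: 3 H
  1 × C: no H
  1 × O: no H
  1 × S: 1 H
  Total hydrogens = 20.
Molecular formula: C13H20OS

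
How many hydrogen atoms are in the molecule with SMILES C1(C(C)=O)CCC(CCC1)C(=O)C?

Hydrogens are implicit in SMILES; fill each atom to its normal valence:
  5 × C: 2 H each → 10
  2 × C: 3 H each → 6
  2 × C: 1 H each → 2
  2 × C: no H
  2 × O: no H
  Total hydrogens = 18.

18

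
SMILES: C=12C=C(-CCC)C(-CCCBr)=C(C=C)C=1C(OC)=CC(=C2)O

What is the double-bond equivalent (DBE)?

Molecular formula from the SMILES: C19H23BrO2.
DoU = (2C + 2 + N − H − X)/2 = (2·19 + 2 + 0 − 23 − 1)/2 = 16/2 = 8.
(Structurally: 2 ring(s) + 6 π bond(s) = 8.)

8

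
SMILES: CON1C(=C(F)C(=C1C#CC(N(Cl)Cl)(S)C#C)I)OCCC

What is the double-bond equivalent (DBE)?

Molecular formula from the SMILES: C13H12Cl2FIN2O2S.
DoU = (2C + 2 + N − H − X)/2 = (2·13 + 2 + 2 − 12 − 4)/2 = 14/2 = 7.
(Structurally: 1 ring(s) + 6 π bond(s) = 7.)

7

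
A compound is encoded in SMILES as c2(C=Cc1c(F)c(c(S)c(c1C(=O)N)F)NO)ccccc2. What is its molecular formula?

C15H12F2N2O2S

Heavy atoms from the SMILES: 15 C, 2 F, 2 N, 2 O, 1 S.
Implicit hydrogens by atom environment:
  7 × C (aromatic): no H
  5 × C (aromatic): 1 H each → 5
  2 × C: 1 H each → 2
  2 × F: no H
  1 × C: no H
  1 × N: 2 H
  1 × N: 1 H
  1 × O: 1 H
  1 × O: no H
  1 × S: 1 H
  Total hydrogens = 12.
Molecular formula: C15H12F2N2O2S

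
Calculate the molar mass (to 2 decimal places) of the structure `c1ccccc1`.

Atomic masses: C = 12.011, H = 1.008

Molecular formula: C6H6.
M = 6×12.011 + 6×1.008 = 78.11 g/mol.

78.11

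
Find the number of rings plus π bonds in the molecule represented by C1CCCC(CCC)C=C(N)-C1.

Molecular formula from the SMILES: C11H21N.
DoU = (2C + 2 + N − H − X)/2 = (2·11 + 2 + 1 − 21 − 0)/2 = 4/2 = 2.
(Structurally: 1 ring(s) + 1 π bond(s) = 2.)

2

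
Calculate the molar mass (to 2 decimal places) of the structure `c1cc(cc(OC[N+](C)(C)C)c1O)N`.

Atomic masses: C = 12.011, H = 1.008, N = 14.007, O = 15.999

197.26

Molecular formula: C10H17N2O2+.
M = 10×12.011 + 17×1.008 + 2×14.007 + 2×15.999 = 197.26 g/mol.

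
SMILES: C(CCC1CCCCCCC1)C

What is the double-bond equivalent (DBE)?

1

Molecular formula from the SMILES: C12H24.
DoU = (2C + 2 + N − H − X)/2 = (2·12 + 2 + 0 − 24 − 0)/2 = 2/2 = 1.
(Structurally: 1 ring(s) + 0 π bond(s) = 1.)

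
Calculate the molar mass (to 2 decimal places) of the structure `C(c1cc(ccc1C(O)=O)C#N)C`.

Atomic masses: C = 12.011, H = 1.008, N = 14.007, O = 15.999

Molecular formula: C10H9NO2.
M = 10×12.011 + 9×1.008 + 1×14.007 + 2×15.999 = 175.19 g/mol.

175.19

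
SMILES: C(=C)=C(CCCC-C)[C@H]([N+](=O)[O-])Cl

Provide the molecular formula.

Heavy atoms from the SMILES: 9 C, 1 Cl, 1 N, 2 O.
Implicit hydrogens by atom environment:
  5 × C: 2 H each → 10
  2 × C: no H
  1 × C: 3 H
  1 × C: 1 H
  1 × Cl: no H
  1 × N (charge +1): no H
  1 × O: no H
  1 × O (charge -1): no H
  Total hydrogens = 14.
Molecular formula: C9H14ClNO2

C9H14ClNO2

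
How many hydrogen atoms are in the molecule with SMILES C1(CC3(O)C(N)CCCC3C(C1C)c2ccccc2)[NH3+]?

27

Hydrogens are implicit in SMILES; fill each atom to its normal valence:
  5 × C: 1 H each → 5
  5 × C (aromatic): 1 H each → 5
  4 × C: 2 H each → 8
  1 × C: 3 H
  1 × C: no H
  1 × C (aromatic): no H
  1 × N (charge +1): 3 H
  1 × N: 2 H
  1 × O: 1 H
  Total hydrogens = 27.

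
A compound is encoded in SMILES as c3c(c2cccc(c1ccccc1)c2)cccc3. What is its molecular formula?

Heavy atoms from the SMILES: 18 C.
Implicit hydrogens by atom environment:
  14 × C (aromatic): 1 H each → 14
  4 × C (aromatic): no H
  Total hydrogens = 14.
Molecular formula: C18H14

C18H14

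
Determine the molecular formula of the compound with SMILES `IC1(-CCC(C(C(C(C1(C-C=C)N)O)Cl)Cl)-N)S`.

C11H19Cl2IN2OS

Heavy atoms from the SMILES: 11 C, 2 Cl, 1 I, 2 N, 1 O, 1 S.
Implicit hydrogens by atom environment:
  5 × C: 1 H each → 5
  4 × C: 2 H each → 8
  2 × C: no H
  2 × Cl: no H
  2 × N: 2 H each → 4
  1 × I: no H
  1 × O: 1 H
  1 × S: 1 H
  Total hydrogens = 19.
Molecular formula: C11H19Cl2IN2OS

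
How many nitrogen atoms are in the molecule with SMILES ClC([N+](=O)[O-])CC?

The symbol for nitrogen appears 1 time in the SMILES.

1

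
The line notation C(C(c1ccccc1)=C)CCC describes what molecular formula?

Heavy atoms from the SMILES: 12 C.
Implicit hydrogens by atom environment:
  5 × C (aromatic): 1 H each → 5
  4 × C: 2 H each → 8
  1 × C: 3 H
  1 × C: no H
  1 × C (aromatic): no H
  Total hydrogens = 16.
Molecular formula: C12H16

C12H16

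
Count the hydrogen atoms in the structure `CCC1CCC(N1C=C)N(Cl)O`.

15

Hydrogens are implicit in SMILES; fill each atom to its normal valence:
  4 × C: 2 H each → 8
  3 × C: 1 H each → 3
  2 × N: no H
  1 × C: 3 H
  1 × Cl: no H
  1 × O: 1 H
  Total hydrogens = 15.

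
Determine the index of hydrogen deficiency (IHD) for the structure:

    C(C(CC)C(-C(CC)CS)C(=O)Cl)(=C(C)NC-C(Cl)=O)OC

3

Molecular formula from the SMILES: C15H25Cl2NO3S.
DoU = (2C + 2 + N − H − X)/2 = (2·15 + 2 + 1 − 25 − 2)/2 = 6/2 = 3.
(Structurally: 0 ring(s) + 3 π bond(s) = 3.)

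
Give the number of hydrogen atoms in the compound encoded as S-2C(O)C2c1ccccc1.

Hydrogens are implicit in SMILES; fill each atom to its normal valence:
  5 × C (aromatic): 1 H each → 5
  2 × C: 1 H each → 2
  1 × C (aromatic): no H
  1 × O: 1 H
  1 × S: no H
  Total hydrogens = 8.

8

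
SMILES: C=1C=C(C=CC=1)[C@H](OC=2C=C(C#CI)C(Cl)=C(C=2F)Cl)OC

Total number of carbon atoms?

The symbol for carbon appears 16 times in the SMILES. (Cl is a single chlorine, not C + l.)

16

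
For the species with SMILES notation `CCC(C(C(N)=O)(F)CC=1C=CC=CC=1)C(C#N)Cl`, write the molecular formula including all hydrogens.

C14H16ClFN2O

Heavy atoms from the SMILES: 14 C, 1 Cl, 1 F, 2 N, 1 O.
Implicit hydrogens by atom environment:
  5 × C (aromatic): 1 H each → 5
  3 × C: no H
  2 × C: 2 H each → 4
  2 × C: 1 H each → 2
  1 × C: 3 H
  1 × C (aromatic): no H
  1 × Cl: no H
  1 × F: no H
  1 × N: 2 H
  1 × N: no H
  1 × O: no H
  Total hydrogens = 16.
Molecular formula: C14H16ClFN2O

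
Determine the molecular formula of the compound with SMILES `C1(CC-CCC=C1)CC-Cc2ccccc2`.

C16H22

Heavy atoms from the SMILES: 16 C.
Implicit hydrogens by atom environment:
  7 × C: 2 H each → 14
  5 × C (aromatic): 1 H each → 5
  3 × C: 1 H each → 3
  1 × C (aromatic): no H
  Total hydrogens = 22.
Molecular formula: C16H22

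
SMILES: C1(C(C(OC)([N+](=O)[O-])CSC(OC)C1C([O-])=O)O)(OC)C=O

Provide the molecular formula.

C11H16NO9S-

Heavy atoms from the SMILES: 11 C, 1 N, 9 O, 1 S.
Implicit hydrogens by atom environment:
  6 × O: no H
  4 × C: 1 H each → 4
  3 × C: 3 H each → 9
  3 × C: no H
  2 × O (charge -1): no H
  1 × C: 2 H
  1 × N (charge +1): no H
  1 × O: 1 H
  1 × S: no H
  Total hydrogens = 16.
Net charge -1.
Molecular formula: C11H16NO9S-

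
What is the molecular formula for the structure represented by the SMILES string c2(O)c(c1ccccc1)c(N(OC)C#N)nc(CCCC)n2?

C16H18N4O2

Heavy atoms from the SMILES: 16 C, 4 N, 2 O.
Implicit hydrogens by atom environment:
  5 × C (aromatic): 1 H each → 5
  5 × C (aromatic): no H
  3 × C: 2 H each → 6
  2 × C: 3 H each → 6
  2 × N (aromatic): no H
  2 × N: no H
  1 × C: no H
  1 × O: 1 H
  1 × O: no H
  Total hydrogens = 18.
Molecular formula: C16H18N4O2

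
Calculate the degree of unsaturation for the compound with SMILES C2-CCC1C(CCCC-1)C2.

Molecular formula from the SMILES: C10H18.
DoU = (2C + 2 + N − H − X)/2 = (2·10 + 2 + 0 − 18 − 0)/2 = 4/2 = 2.
(Structurally: 2 ring(s) + 0 π bond(s) = 2.)

2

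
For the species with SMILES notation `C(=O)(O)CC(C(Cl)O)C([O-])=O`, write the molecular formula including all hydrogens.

C5H6ClO5-

Heavy atoms from the SMILES: 5 C, 1 Cl, 5 O.
Implicit hydrogens by atom environment:
  2 × C: 1 H each → 2
  2 × C: no H
  2 × O: 1 H each → 2
  2 × O: no H
  1 × C: 2 H
  1 × Cl: no H
  1 × O (charge -1): no H
  Total hydrogens = 6.
Net charge -1.
Molecular formula: C5H6ClO5-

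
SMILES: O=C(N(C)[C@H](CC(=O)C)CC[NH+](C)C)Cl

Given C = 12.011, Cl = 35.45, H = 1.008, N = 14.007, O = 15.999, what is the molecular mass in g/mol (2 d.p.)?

235.73

Molecular formula: C10H20ClN2O2+.
M = 10×12.011 + 1×35.45 + 20×1.008 + 2×14.007 + 2×15.999 = 235.73 g/mol.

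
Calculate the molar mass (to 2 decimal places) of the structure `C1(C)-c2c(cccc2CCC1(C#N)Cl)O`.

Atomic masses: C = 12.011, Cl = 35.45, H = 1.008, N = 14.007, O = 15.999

221.68

Molecular formula: C12H12ClNO.
M = 12×12.011 + 1×35.45 + 12×1.008 + 1×14.007 + 1×15.999 = 221.68 g/mol.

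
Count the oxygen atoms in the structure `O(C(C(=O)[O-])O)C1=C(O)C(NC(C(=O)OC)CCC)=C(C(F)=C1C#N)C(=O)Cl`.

The symbol for oxygen appears 8 times in the SMILES.

8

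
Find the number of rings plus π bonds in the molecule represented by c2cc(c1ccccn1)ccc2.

8

Molecular formula from the SMILES: C11H9N.
DoU = (2C + 2 + N − H − X)/2 = (2·11 + 2 + 1 − 9 − 0)/2 = 16/2 = 8.
(Structurally: 2 ring(s) + 6 π bond(s) = 8.)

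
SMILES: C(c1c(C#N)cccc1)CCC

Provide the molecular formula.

Heavy atoms from the SMILES: 11 C, 1 N.
Implicit hydrogens by atom environment:
  4 × C (aromatic): 1 H each → 4
  3 × C: 2 H each → 6
  2 × C (aromatic): no H
  1 × C: 3 H
  1 × C: no H
  1 × N: no H
  Total hydrogens = 13.
Molecular formula: C11H13N

C11H13N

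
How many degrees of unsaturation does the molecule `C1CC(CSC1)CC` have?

Molecular formula from the SMILES: C7H14S.
DoU = (2C + 2 + N − H − X)/2 = (2·7 + 2 + 0 − 14 − 0)/2 = 2/2 = 1.
(Structurally: 1 ring(s) + 0 π bond(s) = 1.)

1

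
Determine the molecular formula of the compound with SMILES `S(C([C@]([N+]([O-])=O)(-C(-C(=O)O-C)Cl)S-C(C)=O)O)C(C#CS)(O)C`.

Heavy atoms from the SMILES: 11 C, 1 Cl, 1 N, 7 O, 3 S.
Implicit hydrogens by atom environment:
  6 × C: no H
  4 × O: no H
  3 × C: 3 H each → 9
  2 × C: 1 H each → 2
  2 × O: 1 H each → 2
  2 × S: no H
  1 × Cl: no H
  1 × N (charge +1): no H
  1 × O (charge -1): no H
  1 × S: 1 H
  Total hydrogens = 14.
Molecular formula: C11H14ClNO7S3

C11H14ClNO7S3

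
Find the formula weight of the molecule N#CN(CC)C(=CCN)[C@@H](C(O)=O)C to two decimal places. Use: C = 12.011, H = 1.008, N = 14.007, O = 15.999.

197.24

Molecular formula: C9H15N3O2.
M = 9×12.011 + 15×1.008 + 3×14.007 + 2×15.999 = 197.24 g/mol.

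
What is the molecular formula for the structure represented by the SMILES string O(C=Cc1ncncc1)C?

Heavy atoms from the SMILES: 7 C, 2 N, 1 O.
Implicit hydrogens by atom environment:
  3 × C (aromatic): 1 H each → 3
  2 × C: 1 H each → 2
  2 × N (aromatic): no H
  1 × C: 3 H
  1 × C (aromatic): no H
  1 × O: no H
  Total hydrogens = 8.
Molecular formula: C7H8N2O

C7H8N2O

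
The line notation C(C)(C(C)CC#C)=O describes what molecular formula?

C7H10O

Heavy atoms from the SMILES: 7 C, 1 O.
Implicit hydrogens by atom environment:
  2 × C: 3 H each → 6
  2 × C: 1 H each → 2
  2 × C: no H
  1 × C: 2 H
  1 × O: no H
  Total hydrogens = 10.
Molecular formula: C7H10O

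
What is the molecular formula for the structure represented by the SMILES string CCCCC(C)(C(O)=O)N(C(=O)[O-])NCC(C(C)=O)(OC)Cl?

C13H22ClN2O6-

Heavy atoms from the SMILES: 13 C, 1 Cl, 2 N, 6 O.
Implicit hydrogens by atom environment:
  5 × C: no H
  4 × C: 3 H each → 12
  4 × C: 2 H each → 8
  4 × O: no H
  1 × Cl: no H
  1 × N: 1 H
  1 × N: no H
  1 × O: 1 H
  1 × O (charge -1): no H
  Total hydrogens = 22.
Net charge -1.
Molecular formula: C13H22ClN2O6-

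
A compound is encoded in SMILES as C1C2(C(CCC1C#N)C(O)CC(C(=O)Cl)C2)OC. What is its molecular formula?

Heavy atoms from the SMILES: 13 C, 1 Cl, 1 N, 3 O.
Implicit hydrogens by atom environment:
  5 × C: 2 H each → 10
  4 × C: 1 H each → 4
  3 × C: no H
  2 × O: no H
  1 × C: 3 H
  1 × Cl: no H
  1 × N: no H
  1 × O: 1 H
  Total hydrogens = 18.
Molecular formula: C13H18ClNO3

C13H18ClNO3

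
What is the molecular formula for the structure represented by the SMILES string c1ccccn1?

Heavy atoms from the SMILES: 5 C, 1 N.
Implicit hydrogens by atom environment:
  5 × C (aromatic): 1 H each → 5
  1 × N (aromatic): no H
  Total hydrogens = 5.
Molecular formula: C5H5N

C5H5N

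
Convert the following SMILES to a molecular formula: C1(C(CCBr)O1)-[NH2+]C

Heavy atoms from the SMILES: 1 Br, 5 C, 1 N, 1 O.
Implicit hydrogens by atom environment:
  2 × C: 2 H each → 4
  2 × C: 1 H each → 2
  1 × Br: no H
  1 × C: 3 H
  1 × N (charge +1): 2 H
  1 × O: no H
  Total hydrogens = 11.
Net charge +1.
Molecular formula: C5H11BrNO+

C5H11BrNO+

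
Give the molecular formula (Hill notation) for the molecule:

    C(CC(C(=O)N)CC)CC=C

C9H17NO

Heavy atoms from the SMILES: 9 C, 1 N, 1 O.
Implicit hydrogens by atom environment:
  5 × C: 2 H each → 10
  2 × C: 1 H each → 2
  1 × C: 3 H
  1 × C: no H
  1 × N: 2 H
  1 × O: no H
  Total hydrogens = 17.
Molecular formula: C9H17NO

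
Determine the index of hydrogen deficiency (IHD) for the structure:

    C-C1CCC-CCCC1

1

Molecular formula from the SMILES: C9H18.
DoU = (2C + 2 + N − H − X)/2 = (2·9 + 2 + 0 − 18 − 0)/2 = 2/2 = 1.
(Structurally: 1 ring(s) + 0 π bond(s) = 1.)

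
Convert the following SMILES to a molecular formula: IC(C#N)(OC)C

Heavy atoms from the SMILES: 4 C, 1 I, 1 N, 1 O.
Implicit hydrogens by atom environment:
  2 × C: 3 H each → 6
  2 × C: no H
  1 × I: no H
  1 × N: no H
  1 × O: no H
  Total hydrogens = 6.
Molecular formula: C4H6INO

C4H6INO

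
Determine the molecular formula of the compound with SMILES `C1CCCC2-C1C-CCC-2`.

Heavy atoms from the SMILES: 10 C.
Implicit hydrogens by atom environment:
  8 × C: 2 H each → 16
  2 × C: 1 H each → 2
  Total hydrogens = 18.
Molecular formula: C10H18

C10H18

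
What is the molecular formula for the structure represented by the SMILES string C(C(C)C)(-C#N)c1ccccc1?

Heavy atoms from the SMILES: 11 C, 1 N.
Implicit hydrogens by atom environment:
  5 × C (aromatic): 1 H each → 5
  2 × C: 3 H each → 6
  2 × C: 1 H each → 2
  1 × C: no H
  1 × C (aromatic): no H
  1 × N: no H
  Total hydrogens = 13.
Molecular formula: C11H13N

C11H13N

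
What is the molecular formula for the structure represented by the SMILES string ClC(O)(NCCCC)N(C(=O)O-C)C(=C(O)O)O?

Heavy atoms from the SMILES: 9 C, 1 Cl, 2 N, 6 O.
Implicit hydrogens by atom environment:
  4 × C: no H
  4 × O: 1 H each → 4
  3 × C: 2 H each → 6
  2 × C: 3 H each → 6
  2 × O: no H
  1 × Cl: no H
  1 × N: 1 H
  1 × N: no H
  Total hydrogens = 17.
Molecular formula: C9H17ClN2O6

C9H17ClN2O6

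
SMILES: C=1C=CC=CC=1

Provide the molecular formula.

Heavy atoms from the SMILES: 6 C.
Implicit hydrogens by atom environment:
  6 × C (aromatic): 1 H each → 6
  Total hydrogens = 6.
Molecular formula: C6H6

C6H6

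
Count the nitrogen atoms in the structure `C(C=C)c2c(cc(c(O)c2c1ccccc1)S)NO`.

1

The symbol for nitrogen appears 1 time in the SMILES.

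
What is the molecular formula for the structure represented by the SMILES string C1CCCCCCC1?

C8H16

Heavy atoms from the SMILES: 8 C.
Implicit hydrogens by atom environment:
  8 × C: 2 H each → 16
  Total hydrogens = 16.
Molecular formula: C8H16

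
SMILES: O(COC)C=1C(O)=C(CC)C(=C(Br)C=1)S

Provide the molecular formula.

Heavy atoms from the SMILES: 1 Br, 10 C, 3 O, 1 S.
Implicit hydrogens by atom environment:
  5 × C (aromatic): no H
  2 × C: 3 H each → 6
  2 × C: 2 H each → 4
  2 × O: no H
  1 × Br: no H
  1 × C (aromatic): 1 H
  1 × O: 1 H
  1 × S: 1 H
  Total hydrogens = 13.
Molecular formula: C10H13BrO3S

C10H13BrO3S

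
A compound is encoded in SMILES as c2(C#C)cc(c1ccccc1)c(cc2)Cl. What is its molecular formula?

C14H9Cl

Heavy atoms from the SMILES: 14 C, 1 Cl.
Implicit hydrogens by atom environment:
  8 × C (aromatic): 1 H each → 8
  4 × C (aromatic): no H
  1 × C: 1 H
  1 × C: no H
  1 × Cl: no H
  Total hydrogens = 9.
Molecular formula: C14H9Cl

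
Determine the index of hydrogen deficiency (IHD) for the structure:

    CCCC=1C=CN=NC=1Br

4

Molecular formula from the SMILES: C7H9BrN2.
DoU = (2C + 2 + N − H − X)/2 = (2·7 + 2 + 2 − 9 − 1)/2 = 8/2 = 4.
(Structurally: 1 ring(s) + 3 π bond(s) = 4.)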